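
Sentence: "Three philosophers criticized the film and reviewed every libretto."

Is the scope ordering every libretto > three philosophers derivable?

No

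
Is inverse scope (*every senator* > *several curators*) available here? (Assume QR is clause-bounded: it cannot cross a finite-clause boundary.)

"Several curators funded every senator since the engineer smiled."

The adjunct clause does not contain *every senator*, which is the matrix object.
Nothing blocks QR of the lower DP to a position above the higher one, so inverse scope is available.
Both orderings are possible: *several curators* > *every senator* and *every senator* > *several curators*.

Yes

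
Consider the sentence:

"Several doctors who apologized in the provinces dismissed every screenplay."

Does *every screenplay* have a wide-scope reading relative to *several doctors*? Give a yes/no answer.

*every screenplay* is a matrix argument; only *several doctors* is modified by the relative clause *who apologized in the provinces*, so the RC island is irrelevant to the target quantifier.
With no island boundary between them, the object can take inverse scope over the subject via ordinary QR within the clause.

Yes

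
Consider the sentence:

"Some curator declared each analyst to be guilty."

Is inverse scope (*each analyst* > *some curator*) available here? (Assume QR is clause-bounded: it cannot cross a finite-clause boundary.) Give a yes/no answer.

*each analyst* is the subject of an ECM infinitive — the infinitival complement of an ECM verb is not a scope island, so *each analyst* can raise into the matrix clause.
No island intervenes, so both surface and inverse scope are derivable.
The sentence is scopally ambiguous between *some curator* > *each analyst* and *each analyst* > *some curator*.

Yes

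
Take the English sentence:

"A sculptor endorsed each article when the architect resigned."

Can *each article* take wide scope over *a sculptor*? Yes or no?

Yes

Although there is an adjunct clause, *each article* is in the main clause, not inside the adjunct.
No island intervenes, so both surface and inverse scope are derivable.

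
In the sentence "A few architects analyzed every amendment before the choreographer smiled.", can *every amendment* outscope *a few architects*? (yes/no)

The adjunct island is irrelevant here — *every amendment* and *a few architects* are both in the matrix clause.
Ordinary QR to a clause-peripheral position gives the wide-scope LF for the lower DP.
So *every amendment* > *a few architects* is among the available readings.

Yes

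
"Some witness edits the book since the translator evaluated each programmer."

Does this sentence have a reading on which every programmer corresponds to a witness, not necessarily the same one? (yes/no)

The described interpretation is the *each programmer* > *some witness* scoping.
Structurally, *each programmer* is inside the adjunct clause *since the translator evaluated each programmer*.
Since the clause is an adjunct (not a complement), the Adjunct Condition blocks QR across its edge.
So the wide-scope reading for *each programmer* is blocked.

No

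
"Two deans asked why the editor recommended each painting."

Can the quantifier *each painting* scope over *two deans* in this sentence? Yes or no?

*each painting* occurs within the embedded question *why the editor recommended each painting*.
Embedded questions are wh-islands: a quantifier inside an indirect question cannot QR into the matrix clause.
The inverse ordering *each painting* > *two deans* is therefore underivable.

No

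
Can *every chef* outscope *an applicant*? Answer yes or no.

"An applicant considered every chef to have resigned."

*every chef* is the subject of an ECM infinitive — the infinitival complement of an ECM verb is not a scope island, so *every chef* can raise into the matrix clause.
Ordinary QR to a clause-peripheral position gives the wide-scope LF for the lower DP.

Yes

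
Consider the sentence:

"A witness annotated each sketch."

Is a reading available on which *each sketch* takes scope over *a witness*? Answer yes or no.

Yes

*each sketch* and *a witness* are in the same minimal clause.
With no island boundary between them, the object can take inverse scope over the subject via ordinary QR within the clause.
The sentence is scopally ambiguous between *a witness* > *each sketch* and *each sketch* > *a witness*.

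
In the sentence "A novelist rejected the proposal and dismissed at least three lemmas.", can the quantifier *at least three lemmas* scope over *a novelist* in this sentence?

*at least three lemmas* sits inside one conjunct of the coordinate structure (*dismissed at least three lemmas*).
Coordinate structures are islands for non-across-the-board movement, QR included.
The inverse ordering *at least three lemmas* > *a novelist* is therefore underivable.
(Only the surface reading survives: one fixed novelist with respect to all the relevant lemmas.)

No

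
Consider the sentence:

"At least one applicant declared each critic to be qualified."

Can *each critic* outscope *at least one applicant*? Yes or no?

ECM infinitives lack a CP barrier, so *each critic* can QR over the matrix subject *at least one applicant*.
QR within a single clause is free, so the lower quantifier may take scope over the higher one.

Yes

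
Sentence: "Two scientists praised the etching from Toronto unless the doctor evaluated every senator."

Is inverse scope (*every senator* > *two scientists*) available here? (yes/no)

No

*every senator* occurs within the adjunct clause *unless the doctor evaluated every senator*.
The adjunct-island constraint bars QR out of an adverbial clause.
There is no licit LF on which *every senator* c-commands *two scientists*.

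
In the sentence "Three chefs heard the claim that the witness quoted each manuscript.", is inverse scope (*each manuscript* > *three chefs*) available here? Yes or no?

*each manuscript* sits inside the complex NP *the claim that the witness quoted each manuscript*.
Noun-complement clauses are scope islands (the Complex NP Constraint): a quantifier inside one cannot scope into the matrix.
There is no licit LF on which *each manuscript* c-commands *three chefs*.

No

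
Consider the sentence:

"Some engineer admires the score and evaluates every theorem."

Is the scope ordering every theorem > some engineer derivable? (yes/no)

*every theorem* sits inside one conjunct of the coordinate structure (*evaluates every theorem*).
Coordinate structures are islands for non-across-the-board movement, QR included.
Hence only narrow scope for *every theorem* (under *some engineer*) survives.

No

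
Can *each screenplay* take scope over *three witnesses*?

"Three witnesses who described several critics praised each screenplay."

Yes

The RC *who described several critics* is an island, but *each screenplay* is not inside it — it is the matrix object, a clausemate of *three witnesses*.
No island intervenes, so both surface and inverse scope are derivable.
Both orderings are possible: *three witnesses* > *each screenplay* and *each screenplay* > *three witnesses*.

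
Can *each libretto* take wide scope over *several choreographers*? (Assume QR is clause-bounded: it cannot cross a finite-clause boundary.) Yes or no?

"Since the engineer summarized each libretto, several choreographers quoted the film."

*each libretto* occurs within the adjunct clause *since the engineer summarized each libretto*.
The adjunct-island constraint bars QR out of an adverbial clause.
So *each libretto* cannot raise to a position above *several choreographers*.

No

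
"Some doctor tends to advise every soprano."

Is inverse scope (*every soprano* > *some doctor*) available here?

The matrix predicate is a raising verb, whose infinitival complement is not a scope island — *every soprano* can QR into the matrix clause.
Clause-internal QR can adjoin the lower DP above the subject, yielding the inverse reading.

Yes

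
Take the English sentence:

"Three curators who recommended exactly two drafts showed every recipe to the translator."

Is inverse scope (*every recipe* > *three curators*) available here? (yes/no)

Although the sentence contains a relative clause (*who recommended exactly two drafts*), *every recipe* is outside it, in the matrix VP.
Nothing blocks QR of the lower DP to a position above the higher one, so inverse scope is available.

Yes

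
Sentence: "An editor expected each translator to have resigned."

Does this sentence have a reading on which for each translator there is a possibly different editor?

Yes

This is the *each translator* > *an editor* reading.
The ECM infinitive is scope-transparent — *each translator* is free to raise above *an editor*.
With no island boundary between them, the object can take inverse scope over the subject via ordinary QR within the clause.
Both orderings are possible: *an editor* > *each translator* and *each translator* > *an editor*.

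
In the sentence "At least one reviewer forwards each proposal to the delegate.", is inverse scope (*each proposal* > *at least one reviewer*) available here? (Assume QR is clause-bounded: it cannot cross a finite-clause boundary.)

Yes

*at least one reviewer* and *each proposal* are co-arguments of the matrix verb, with nothing but a clause-internal boundary between them.
Clause-internal QR can adjoin the lower DP above the subject, yielding the inverse reading.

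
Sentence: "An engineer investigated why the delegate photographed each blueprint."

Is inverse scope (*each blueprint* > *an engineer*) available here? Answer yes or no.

No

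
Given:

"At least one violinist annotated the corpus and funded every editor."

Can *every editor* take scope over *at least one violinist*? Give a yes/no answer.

No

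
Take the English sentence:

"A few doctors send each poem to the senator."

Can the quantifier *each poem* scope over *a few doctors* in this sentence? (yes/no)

Yes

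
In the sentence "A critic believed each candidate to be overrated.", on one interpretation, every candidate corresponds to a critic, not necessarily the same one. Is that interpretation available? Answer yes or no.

That reading corresponds to *each candidate* > *a critic*.
This is an ECM construction: *each candidate* is the infinitival subject, Case-marked by the matrix verb, and the infinitive is transparent for QR.
Since no island is crossed, the inverse ordering is licensed alongside surface scope.

Yes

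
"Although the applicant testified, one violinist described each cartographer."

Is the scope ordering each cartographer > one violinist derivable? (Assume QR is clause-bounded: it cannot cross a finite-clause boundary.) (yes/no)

Although there is an adjunct clause, *each cartographer* is in the main clause, not inside the adjunct.
QR within a single clause is free, so the lower quantifier may take scope over the higher one.

Yes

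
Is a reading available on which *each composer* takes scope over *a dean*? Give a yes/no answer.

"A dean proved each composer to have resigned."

Yes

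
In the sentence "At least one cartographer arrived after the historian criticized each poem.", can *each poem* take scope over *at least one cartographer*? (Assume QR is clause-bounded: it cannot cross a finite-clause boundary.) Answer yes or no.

No

*each poem* occurs within the adjunct clause *after the historian criticized each poem*.
Adjunct clauses are scope islands: a quantifier inside an adjunct cannot raise into the matrix clause.
So *each poem* cannot raise high enough to outscope *at least one cartographer*; only the surface ordering *at least one cartographer* > *each poem* is available.
(Only the surface reading survives: one fixed cartographer with respect to all the relevant poems.)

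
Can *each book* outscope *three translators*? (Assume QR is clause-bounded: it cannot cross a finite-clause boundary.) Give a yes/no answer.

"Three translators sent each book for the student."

Yes

Both DPs are arguments of the same predicate; there is no clause or island boundary between them.
Ordinary QR to a clause-peripheral position gives the wide-scope LF for the lower DP.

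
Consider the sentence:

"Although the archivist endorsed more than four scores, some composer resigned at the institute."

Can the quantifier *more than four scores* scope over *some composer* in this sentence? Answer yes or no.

No

*more than four scores* sits inside the adjunct clause *although the archivist endorsed more than four scores*.
Adjunct clauses are scope islands: a quantifier inside an adjunct cannot raise into the matrix clause.
So *more than four scores* cannot raise to a position above *some composer*.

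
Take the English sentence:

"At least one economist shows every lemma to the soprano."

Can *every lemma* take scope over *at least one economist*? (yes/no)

*every lemma* is the matrix object and *at least one economist* the matrix subject; the two are clausemates.
Clause-internal QR can adjoin the lower DP above the subject, yielding the inverse reading.

Yes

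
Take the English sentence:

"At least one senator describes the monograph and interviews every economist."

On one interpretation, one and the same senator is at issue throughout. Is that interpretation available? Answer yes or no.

Yes

The paraphrase describes the scope ordering *at least one senator* > *every economist*.
Nothing needs to raise for *at least one senator* > *every economist*, so no island constraint is at stake.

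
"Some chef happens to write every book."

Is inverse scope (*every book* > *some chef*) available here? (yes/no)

Yes

Raising constructions are monoclausal for scope purposes; *every book* is not separated from *some chef* by any island.
Ordinary QR to a clause-peripheral position gives the wide-scope LF for the lower DP.
Both orderings are possible: *some chef* > *every book* and *every book* > *some chef*.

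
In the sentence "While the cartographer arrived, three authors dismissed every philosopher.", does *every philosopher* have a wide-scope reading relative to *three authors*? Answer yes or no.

Neither queried DP is inside the adjunct, so the adjunct-island constraint does not apply.
Since no island is crossed, the inverse ordering is licensed alongside surface scope.

Yes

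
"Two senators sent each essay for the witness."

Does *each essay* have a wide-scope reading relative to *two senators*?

Yes

*each essay* is the matrix object and *two senators* the matrix subject; the two are clausemates.
Since no island is crossed, the inverse ordering is licensed alongside surface scope.
Both orderings are possible: *two senators* > *each essay* and *each essay* > *two senators*.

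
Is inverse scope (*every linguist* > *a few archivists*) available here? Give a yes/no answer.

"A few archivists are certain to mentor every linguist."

*every linguist* is inside a raising infinitive, which is transparent to QR (no CP barrier), so it behaves as a matrix argument.
No island intervenes, so both surface and inverse scope are derivable.

Yes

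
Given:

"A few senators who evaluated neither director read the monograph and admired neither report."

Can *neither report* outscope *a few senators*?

*neither report* occurs within one conjunct of the coordinate structure (*admired neither report*).
Asymmetric QR out of one conjunct violates the Coordinate Structure Constraint.
So *neither report* cannot raise high enough to outscope *a few senators*; only the surface ordering *a few senators* > *neither report* is available.

No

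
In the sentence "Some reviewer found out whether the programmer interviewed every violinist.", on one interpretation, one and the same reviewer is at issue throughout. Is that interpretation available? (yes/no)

The paraphrase describes the scope ordering *some reviewer* > *every violinist*.
That is the surface-scope ordering, which is always one of the available readings — island constraints only ever restrict inverse scope.

Yes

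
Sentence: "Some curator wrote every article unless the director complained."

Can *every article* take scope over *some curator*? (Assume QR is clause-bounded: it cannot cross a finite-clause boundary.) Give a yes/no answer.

*every article* is a matrix argument; the adjunct is an island but the target quantifier is outside it.
Clause-internal QR can adjoin the lower DP above the subject, yielding the inverse reading.

Yes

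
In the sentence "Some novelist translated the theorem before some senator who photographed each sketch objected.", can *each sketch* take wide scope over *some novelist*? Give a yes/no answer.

No

*each sketch* is embedded in the relative clause *who photographed each sketch*, which is itself inside the adjunct *before some senator who photographed each sketch objected*.
Nested islands: the RC island is itself inside an adjunct island, so wide scope is doubly excluded.
The inverse ordering *each sketch* > *some novelist* is therefore underivable.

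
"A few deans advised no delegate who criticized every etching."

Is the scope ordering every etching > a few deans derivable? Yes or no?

No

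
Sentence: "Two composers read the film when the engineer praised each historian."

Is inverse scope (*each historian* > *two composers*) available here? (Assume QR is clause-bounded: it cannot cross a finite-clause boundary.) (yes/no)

No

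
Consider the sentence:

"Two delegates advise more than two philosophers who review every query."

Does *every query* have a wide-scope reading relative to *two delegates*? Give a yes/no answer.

No

*every query* is embedded in the relative clause *who review every query* modifying *more than two philosophers*.
QR out of a relative clause is ruled out by the relative-clause island constraint.
Hence only narrow scope for *every query* (under *two delegates*) survives.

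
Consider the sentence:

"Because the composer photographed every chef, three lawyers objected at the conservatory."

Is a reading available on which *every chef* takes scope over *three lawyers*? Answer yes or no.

No

The DP *every chef* is contained in the adjunct clause *because the composer photographed every chef*.
The adjunct-island constraint bars QR out of an adverbial clause.
*every chef* > *three lawyers* would require crossing that boundary, which is illicit.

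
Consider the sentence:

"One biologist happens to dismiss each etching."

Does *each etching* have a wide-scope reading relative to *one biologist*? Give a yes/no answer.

*each etching* is the object of the infinitival complement of a raising predicate; raising infinitives are transparent for QR, so the two DPs are in effect clausemates.
Nothing blocks QR of the lower DP to a position above the higher one, so inverse scope is available.
Both orderings are possible: *one biologist* > *each etching* and *each etching* > *one biologist*.

Yes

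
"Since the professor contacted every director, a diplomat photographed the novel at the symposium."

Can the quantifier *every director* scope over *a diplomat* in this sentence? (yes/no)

*every director* is embedded in the adjunct clause *since the professor contacted every director*.
Adjunct clauses are scope islands: a quantifier inside an adjunct cannot raise into the matrix clause.
*every director* is confined to the island and cannot take scope over *a diplomat*.

No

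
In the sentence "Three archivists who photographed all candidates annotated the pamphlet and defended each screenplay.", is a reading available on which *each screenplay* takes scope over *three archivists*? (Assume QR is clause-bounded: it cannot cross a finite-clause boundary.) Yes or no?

No

*each screenplay* is embedded in one conjunct of the coordinate structure (*defended each screenplay*).
Asymmetric QR out of one conjunct violates the Coordinate Structure Constraint.
The inverse ordering *each screenplay* > *three archivists* is therefore underivable.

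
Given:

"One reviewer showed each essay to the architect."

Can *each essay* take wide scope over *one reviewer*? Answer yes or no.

Yes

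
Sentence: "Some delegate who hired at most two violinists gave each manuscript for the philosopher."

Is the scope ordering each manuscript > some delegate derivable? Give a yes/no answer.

*each manuscript* sits in the matrix clause, not in the relative clause on *some delegate*.
Nothing blocks QR of the lower DP to a position above the higher one, so inverse scope is available.
So *each manuscript* > *some delegate* is among the available readings.

Yes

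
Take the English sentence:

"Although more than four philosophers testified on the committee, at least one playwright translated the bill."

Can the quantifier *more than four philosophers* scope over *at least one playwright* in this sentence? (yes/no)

*more than four philosophers* is embedded in the adjunct clause *although more than four philosophers testified on the committee*.
Adjuncts are opaque for quantifier raising; a quantifier in an adjunct stays inside it.
There is no licit LF on which *more than four philosophers* c-commands *at least one playwright*.

No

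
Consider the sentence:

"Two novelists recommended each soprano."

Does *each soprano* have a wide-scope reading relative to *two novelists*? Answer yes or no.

Both DPs are arguments of the same predicate; there is no clause or island boundary between them.
Nothing blocks QR of the lower DP to a position above the higher one, so inverse scope is available.

Yes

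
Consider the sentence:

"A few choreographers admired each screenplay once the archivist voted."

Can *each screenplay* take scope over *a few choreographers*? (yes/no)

The adjunct clause does not contain *each screenplay*, which is the matrix object.
Ordinary QR to a clause-peripheral position gives the wide-scope LF for the lower DP.
Both orderings are possible: *a few choreographers* > *each screenplay* and *each screenplay* > *a few choreographers*.

Yes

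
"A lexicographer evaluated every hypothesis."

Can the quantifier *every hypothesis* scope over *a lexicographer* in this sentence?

*every hypothesis* is the matrix object and *a lexicographer* the matrix subject; the two are clausemates.
Nothing blocks QR of the lower DP to a position above the higher one, so inverse scope is available.

Yes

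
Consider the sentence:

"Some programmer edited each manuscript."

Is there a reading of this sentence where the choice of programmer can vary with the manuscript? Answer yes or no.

That reading corresponds to *each manuscript* > *some programmer*.
*some programmer* and *each manuscript* are co-arguments of the matrix verb, with nothing but a clause-internal boundary between them.
With no island boundary between them, the object can take inverse scope over the subject via ordinary QR within the clause.

Yes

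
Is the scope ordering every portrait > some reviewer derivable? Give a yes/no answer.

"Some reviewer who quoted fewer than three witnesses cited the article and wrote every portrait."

No

The target quantifier *every portrait* is part of one conjunct of the coordinate structure (*wrote every portrait*).
Coordinate structures are islands for non-across-the-board movement, QR included.
*every portrait* is confined to the island and cannot take scope over *some reviewer*.
(Only the surface reading survives: one fixed reviewer with respect to all the relevant portraits.)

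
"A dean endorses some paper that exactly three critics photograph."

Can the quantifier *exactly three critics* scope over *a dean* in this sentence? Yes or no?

Structurally, *exactly three critics* is inside the relative clause *that exactly three critics photograph* modifying *some paper*.
The relative clause forms an island for QR, so the quantifier is confined to the head noun's restrictor.
So *exactly three critics* cannot raise high enough to outscope *a dean*; only the surface ordering *a dean* > *exactly three critics* is available.
(Only the surface reading survives: one fixed dean with respect to all the relevant critics.)

No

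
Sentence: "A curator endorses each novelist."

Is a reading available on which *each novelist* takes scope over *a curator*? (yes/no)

Yes

*each novelist* is the matrix object and *a curator* the matrix subject; the two are clausemates.
QR within a single clause is free, so the lower quantifier may take scope over the higher one.
Both orderings are possible: *a curator* > *each novelist* and *each novelist* > *a curator*.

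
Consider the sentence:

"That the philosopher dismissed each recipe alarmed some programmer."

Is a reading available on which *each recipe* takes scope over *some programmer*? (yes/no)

No

The target quantifier *each recipe* is part of the sentential subject *that the philosopher dismissed each recipe*.
The subject-island constraint blocks QR out of a clausal subject.
*each recipe* is confined to the island and cannot take scope over *some programmer*.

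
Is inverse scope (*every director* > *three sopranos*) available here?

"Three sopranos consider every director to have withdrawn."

This is an ECM construction: *every director* is the infinitival subject, Case-marked by the matrix verb, and the infinitive is transparent for QR.
QR within a single clause is free, so the lower quantifier may take scope over the higher one.
Both orderings are possible: *three sopranos* > *every director* and *every director* > *three sopranos*.

Yes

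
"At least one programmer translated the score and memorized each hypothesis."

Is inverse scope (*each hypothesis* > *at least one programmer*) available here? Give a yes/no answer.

No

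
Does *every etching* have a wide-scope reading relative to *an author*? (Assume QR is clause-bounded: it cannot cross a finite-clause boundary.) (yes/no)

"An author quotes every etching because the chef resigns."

Neither queried DP is inside the adjunct, so the adjunct-island constraint does not apply.
QR within a single clause is free, so the lower quantifier may take scope over the higher one.

Yes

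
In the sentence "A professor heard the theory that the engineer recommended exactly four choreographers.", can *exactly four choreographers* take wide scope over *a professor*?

*exactly four choreographers* occurs within the complex NP *the theory that the engineer recommended exactly four choreographers*.
The Complex NP Constraint bars QR out of the complement clause of a noun.
Hence only narrow scope for *exactly four choreographers* (under *a professor*) survives.

No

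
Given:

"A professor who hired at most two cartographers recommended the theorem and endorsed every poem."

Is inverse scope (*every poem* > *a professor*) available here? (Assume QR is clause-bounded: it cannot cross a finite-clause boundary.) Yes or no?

No

*every poem* is embedded in one conjunct of the coordinate structure (*endorsed every poem*).
The Coordinate Structure Constraint blocks movement (including QR) out of a single conjunct.
*every poem* > *a professor* would require crossing that boundary, which is illicit.
(Only the surface reading survives: one fixed professor with respect to all the relevant poems.)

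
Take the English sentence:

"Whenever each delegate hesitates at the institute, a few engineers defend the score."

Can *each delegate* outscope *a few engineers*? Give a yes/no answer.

No

*each delegate* sits inside the adjunct clause *whenever each delegate hesitates at the institute*.
Since the clause is an adjunct (not a complement), the Adjunct Condition blocks QR across its edge.
So *each delegate* cannot raise to a position above *a few engineers*.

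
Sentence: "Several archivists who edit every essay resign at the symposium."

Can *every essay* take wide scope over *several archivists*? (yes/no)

No

The DP *every essay* is contained in the relative clause *who edit every essay*.
A relative clause is a scope island — quantifier raising cannot cross its boundary.
So *every essay* cannot raise high enough to outscope *several archivists*; only the surface ordering *several archivists* > *every essay* is available.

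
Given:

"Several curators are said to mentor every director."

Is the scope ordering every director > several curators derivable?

Yes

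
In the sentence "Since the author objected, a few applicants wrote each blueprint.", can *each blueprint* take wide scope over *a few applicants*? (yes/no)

Yes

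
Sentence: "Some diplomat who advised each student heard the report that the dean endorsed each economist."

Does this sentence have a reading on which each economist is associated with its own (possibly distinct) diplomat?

The described interpretation is the *each economist* > *some diplomat* scoping.
*each economist* occurs within the complex NP *the report that the dean endorsed each economist*.
Noun-complement clauses are scope islands (the Complex NP Constraint): a quantifier inside one cannot scope into the matrix.
So *each economist* cannot raise high enough to outscope *some diplomat*; only the surface ordering *some diplomat* > *each economist* is available.

No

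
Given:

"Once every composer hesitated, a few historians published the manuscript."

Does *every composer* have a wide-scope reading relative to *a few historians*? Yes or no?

No

*every composer* sits inside the adjunct clause *once every composer hesitated*.
Adjunct clauses are scope islands: a quantifier inside an adjunct cannot raise into the matrix clause.
There is no licit LF on which *every composer* c-commands *a few historians*.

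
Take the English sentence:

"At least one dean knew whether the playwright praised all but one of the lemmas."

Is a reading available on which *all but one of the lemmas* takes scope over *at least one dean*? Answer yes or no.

The target quantifier *all but one of the lemmas* is part of the embedded question *whether the playwright praised all but one of the lemmas*.
An indirect question is a wh-island; the filled [Spec,CP] blocks QR across the CP edge.
There is no licit LF on which *all but one of the lemmas* c-commands *at least one dean*.
(Only the surface reading survives: one fixed dean with respect to all the relevant lemmas.)

No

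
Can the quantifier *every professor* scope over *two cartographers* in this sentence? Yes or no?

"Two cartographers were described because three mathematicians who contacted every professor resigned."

No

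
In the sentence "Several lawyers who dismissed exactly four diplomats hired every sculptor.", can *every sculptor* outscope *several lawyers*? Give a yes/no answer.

Yes

The relative clause *who dismissed exactly four diplomats* modifies *several lawyers*, but *every sculptor* is not inside that relative clause — it is an argument of the matrix verb.
Since no island is crossed, the inverse ordering is licensed alongside surface scope.
So *every sculptor* > *several lawyers* is among the available readings.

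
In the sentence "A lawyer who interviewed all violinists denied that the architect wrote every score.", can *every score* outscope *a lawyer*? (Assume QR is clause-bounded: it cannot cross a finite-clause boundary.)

*every score* sits inside the finite complement clause *that the architect wrote every score*.
Given the clause-boundedness assumption, QR cannot cross the finite CP into the matrix.
*every score* is confined to the island and cannot take scope over *a lawyer*.

No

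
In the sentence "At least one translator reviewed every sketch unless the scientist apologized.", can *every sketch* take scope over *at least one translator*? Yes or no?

Yes

*every sketch* is a matrix argument; the adjunct is an island but the target quantifier is outside it.
Since no island is crossed, the inverse ordering is licensed alongside surface scope.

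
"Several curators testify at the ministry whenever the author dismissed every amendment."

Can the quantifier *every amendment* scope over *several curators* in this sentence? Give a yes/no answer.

The target quantifier *every amendment* is part of the adjunct clause *whenever the author dismissed every amendment*.
Adjuncts are opaque for quantifier raising; a quantifier in an adjunct stays inside it.
So *every amendment* cannot raise to a position above *several curators*.

No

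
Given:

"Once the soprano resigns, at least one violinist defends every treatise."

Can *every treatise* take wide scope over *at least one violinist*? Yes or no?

Yes

The adjunct clause does not contain *every treatise*, which is the matrix object.
Ordinary QR to a clause-peripheral position gives the wide-scope LF for the lower DP.
The sentence is scopally ambiguous between *at least one violinist* > *every treatise* and *every treatise* > *at least one violinist*.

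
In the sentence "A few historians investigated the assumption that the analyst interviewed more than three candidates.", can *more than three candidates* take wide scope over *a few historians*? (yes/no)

Structurally, *more than three candidates* is inside the complex NP *the assumption that the analyst interviewed more than three candidates*.
The Complex NP Constraint bars QR out of the complement clause of a noun.
So *more than three candidates* cannot raise to a position above *a few historians*.

No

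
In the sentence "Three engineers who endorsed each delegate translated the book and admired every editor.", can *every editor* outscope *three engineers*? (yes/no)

*every editor* sits inside one conjunct of the coordinate structure (*admired every editor*).
The Coordinate Structure Constraint blocks movement (including QR) out of a single conjunct.
Hence only narrow scope for *every editor* (under *three engineers*) survives.

No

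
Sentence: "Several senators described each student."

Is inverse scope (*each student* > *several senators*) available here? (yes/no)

*several senators* and *each student* are co-arguments of the matrix verb, with nothing but a clause-internal boundary between them.
No island intervenes, so both surface and inverse scope are derivable.
The sentence is scopally ambiguous between *several senators* > *each student* and *each student* > *several senators*.

Yes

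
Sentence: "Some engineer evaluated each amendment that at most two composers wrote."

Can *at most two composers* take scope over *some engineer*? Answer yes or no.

*at most two composers* sits inside the relative clause *that at most two composers wrote* modifying *each amendment*.
A relative clause is a scope island — quantifier raising cannot cross its boundary.
*at most two composers* is confined to the island and cannot take scope over *some engineer*.

No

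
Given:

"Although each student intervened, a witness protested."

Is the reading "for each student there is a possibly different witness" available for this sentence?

This is the *each student* > *a witness* reading.
*each student* sits inside the adjunct clause *although each student intervened*.
Since the clause is an adjunct (not a complement), the Adjunct Condition blocks QR across its edge.
There is no licit LF on which *each student* c-commands *a witness*.

No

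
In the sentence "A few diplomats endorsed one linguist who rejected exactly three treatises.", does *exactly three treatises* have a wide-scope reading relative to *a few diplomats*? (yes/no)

The target quantifier *exactly three treatises* is part of the relative clause *who rejected exactly three treatises* modifying *one linguist*.
Relative clauses are scope islands: a quantifier cannot QR out of a relative clause to take scope in the matrix clause.
So *exactly three treatises* cannot raise to a position above *a few diplomats*.

No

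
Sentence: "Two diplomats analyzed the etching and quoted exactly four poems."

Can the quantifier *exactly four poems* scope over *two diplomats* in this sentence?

*exactly four poems* sits inside one conjunct of the coordinate structure (*quoted exactly four poems*).
QR out of a conjunct would have to apply non-ATB, which the CSC forbids.
The inverse ordering *exactly four poems* > *two diplomats* is therefore underivable.

No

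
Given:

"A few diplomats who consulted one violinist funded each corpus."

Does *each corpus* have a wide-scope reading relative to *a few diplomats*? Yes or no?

Yes

The RC *who consulted one violinist* is an island, but *each corpus* is not inside it — it is the matrix object, a clausemate of *a few diplomats*.
With no island boundary between them, the object can take inverse scope over the subject via ordinary QR within the clause.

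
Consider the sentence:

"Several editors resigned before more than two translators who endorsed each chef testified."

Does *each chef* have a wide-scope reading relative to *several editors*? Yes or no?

No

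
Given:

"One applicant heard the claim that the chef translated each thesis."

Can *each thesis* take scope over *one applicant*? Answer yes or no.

No

Structurally, *each thesis* is inside the complex NP *the claim that the chef translated each thesis*.
Noun-complement clauses are scope islands (the Complex NP Constraint): a quantifier inside one cannot scope into the matrix.
The inverse ordering *each thesis* > *one applicant* is therefore underivable.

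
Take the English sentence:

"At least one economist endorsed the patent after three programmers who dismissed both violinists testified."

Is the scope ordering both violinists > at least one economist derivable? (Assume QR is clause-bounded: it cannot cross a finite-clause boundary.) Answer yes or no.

Structurally, *both violinists* is inside the relative clause *who dismissed both violinists*, which is itself inside the adjunct *after three programmers who dismissed both violinists testified*.
Nested islands: the RC island is itself inside an adjunct island, so wide scope is doubly excluded.
The inverse ordering *both violinists* > *at least one economist* is therefore underivable.

No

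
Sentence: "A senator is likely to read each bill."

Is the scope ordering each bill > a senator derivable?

Yes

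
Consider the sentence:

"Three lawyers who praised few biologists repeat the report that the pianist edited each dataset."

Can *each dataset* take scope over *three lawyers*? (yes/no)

*each dataset* is embedded in the complex NP *the report that the pianist edited each dataset*.
The complex NP is opaque for QR — the quantifier is frozen inside the noun's complement.
Hence only narrow scope for *each dataset* (under *three lawyers*) survives.

No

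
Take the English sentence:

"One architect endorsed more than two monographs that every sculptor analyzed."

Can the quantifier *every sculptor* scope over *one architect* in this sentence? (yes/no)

The target quantifier *every sculptor* is part of the relative clause *that every sculptor analyzed* modifying *more than two monographs*.
Relative clauses block scope extraction: QR cannot target a position outside the modified NP.
The inverse ordering *every sculptor* > *one architect* is therefore underivable.

No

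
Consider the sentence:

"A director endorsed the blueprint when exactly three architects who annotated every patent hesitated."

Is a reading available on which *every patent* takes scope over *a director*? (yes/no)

No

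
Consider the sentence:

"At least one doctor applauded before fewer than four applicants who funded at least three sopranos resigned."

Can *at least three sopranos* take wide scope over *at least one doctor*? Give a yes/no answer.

The DP *at least three sopranos* is contained in the relative clause *who funded at least three sopranos*, which is itself inside the adjunct *before fewer than four applicants who funded at least three sopranos resigned*.
Nested islands: the RC island is itself inside an adjunct island, so wide scope is doubly excluded.
The inverse ordering *at least three sopranos* > *at least one doctor* is therefore underivable.

No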